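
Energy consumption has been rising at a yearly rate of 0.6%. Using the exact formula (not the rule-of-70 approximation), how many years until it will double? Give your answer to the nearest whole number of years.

t = ln(2) / ln(1 + 0.006) = 0.6931 / 0.005982 ≈ 115.86.
≈ 116 years.

116 years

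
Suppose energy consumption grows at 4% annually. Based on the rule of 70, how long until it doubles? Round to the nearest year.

Doubling time ≈ 70 / 4 = 17.50 years.

≈ 18 years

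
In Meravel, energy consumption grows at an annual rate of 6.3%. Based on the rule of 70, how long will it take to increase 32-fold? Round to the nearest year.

≈ 56 years

One doubling takes 70/6.3 = 11.11 years.
32× is 5 doublings, so 5 × 11.11 ≈ 56 years.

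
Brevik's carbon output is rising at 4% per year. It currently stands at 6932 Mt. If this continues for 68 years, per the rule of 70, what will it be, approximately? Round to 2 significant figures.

roughly 100000 Mt

Doubling time ≈ 70/4 = 17.50 years.
68 years is 68/17.50 ≈ 3.89 doublings, a factor of 2^3.89 ≈ 14.83.
6932 × 14.83 ≈ 100000 Mt.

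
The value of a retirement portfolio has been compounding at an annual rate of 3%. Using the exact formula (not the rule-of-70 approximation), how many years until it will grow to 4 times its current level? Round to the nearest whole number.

t = ln(4) / ln(1 + 0.03) = 1.3863 / 0.029559 ≈ 46.90.
≈ 47 years.

47 years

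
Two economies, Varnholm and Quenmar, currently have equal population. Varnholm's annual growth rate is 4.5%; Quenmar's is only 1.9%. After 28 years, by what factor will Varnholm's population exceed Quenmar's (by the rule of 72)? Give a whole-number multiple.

Varnholm pulls ahead at 2.6 pp per year, so the ratio doubles every 72/2.6 ≈ 27.69 years.
In 28 years that's 1.01 doublings: 2^1.01 ≈ 2.

roughly 2 times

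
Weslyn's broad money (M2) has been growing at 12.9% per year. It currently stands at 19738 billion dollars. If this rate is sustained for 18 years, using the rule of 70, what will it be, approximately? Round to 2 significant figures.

about 200000 billion dollars

Doubling time ≈ 70/12.9 = 5.43 years.
18 years is 18/5.43 ≈ 3.31 doublings, a factor of 2^3.31 ≈ 9.92.
19738 × 9.92 ≈ 200000 billion dollars.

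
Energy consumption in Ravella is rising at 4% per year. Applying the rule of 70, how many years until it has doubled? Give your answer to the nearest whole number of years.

At 4%, doubling takes about 70/4 = 17.50 years.

around 18 years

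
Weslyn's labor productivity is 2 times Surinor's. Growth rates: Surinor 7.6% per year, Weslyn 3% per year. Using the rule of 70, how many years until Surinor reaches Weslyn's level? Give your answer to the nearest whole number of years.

What matters is the difference: 4.6 pp.
Rule of 70 on the gap: the ratio halves every 70/4.6 ≈ 15.22 years.
A 2 times gap closes after 1 halving: 1 × 15.22 ≈ 15 years.

≈ 15 years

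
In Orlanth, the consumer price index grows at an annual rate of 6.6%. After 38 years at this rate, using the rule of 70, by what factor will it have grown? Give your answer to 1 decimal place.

Doubling time ≈ 70/6.6 = 10.61 years.
38 years / 10.61 ≈ 3.58 doublings → factor 2^3.58 ≈ 12.0.

12.0 times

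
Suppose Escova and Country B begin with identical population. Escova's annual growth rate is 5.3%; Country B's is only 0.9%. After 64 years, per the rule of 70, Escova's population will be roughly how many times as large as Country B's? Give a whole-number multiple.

about 16 times

Rate gap = 5.3% − 0.9% = 4.4 points.
The ratio doubles every 70/4.4 ≈ 15.91 years.
64/15.91 ≈ 4.02 doublings → ratio ≈ 2^4.02 ≈ 16.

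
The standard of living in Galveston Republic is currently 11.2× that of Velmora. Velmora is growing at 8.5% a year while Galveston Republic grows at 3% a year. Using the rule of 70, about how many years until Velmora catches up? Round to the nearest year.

about 44 years

What matters is the difference: 5.5 pp.
Rule of 70 on the gap: the ratio halves every 70/5.5 ≈ 12.73 years.
An 11.2× gap takes log₂(11.2) ≈ 3.49 halvings to close: 3.49 × 12.73 ≈ 44 years.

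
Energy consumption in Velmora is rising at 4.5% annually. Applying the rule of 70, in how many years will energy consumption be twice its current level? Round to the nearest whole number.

around 16 years

Doubling time ≈ 70 / 4.5 = 15.56 years.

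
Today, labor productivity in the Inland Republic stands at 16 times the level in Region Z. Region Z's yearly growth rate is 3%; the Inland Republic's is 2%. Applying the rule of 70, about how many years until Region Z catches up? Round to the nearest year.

The growth-rate gap is 3% − 2% = 1 percentage point.
So the ratio between them halves every 70/1 ≈ 70.00 years.
A 16 times gap closes after 4 halvings: 4 × 70.00 ≈ 280 years.

roughly 280 years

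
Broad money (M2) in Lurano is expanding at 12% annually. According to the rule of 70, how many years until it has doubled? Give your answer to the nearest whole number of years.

Doubling time ≈ 70 / 12 = 5.83 years.

about 6 years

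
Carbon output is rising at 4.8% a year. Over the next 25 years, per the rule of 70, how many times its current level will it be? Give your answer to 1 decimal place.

around 3.3 times

Doubles every ≈ 14.58 years (70/4.8).
25 years is 1.71 doublings; 2^1.71 ≈ 3.3×.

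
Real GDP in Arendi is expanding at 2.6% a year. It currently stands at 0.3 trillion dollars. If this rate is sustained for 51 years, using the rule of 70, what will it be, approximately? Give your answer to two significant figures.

Doubling time ≈ 70/2.6 = 26.92 years.
51 years is 51/26.92 ≈ 1.89 doublings, a factor of 2^1.89 ≈ 3.71.
0.3 × 3.71 ≈ 1.1 trillion dollars.

approximately 1.1 trillion dollars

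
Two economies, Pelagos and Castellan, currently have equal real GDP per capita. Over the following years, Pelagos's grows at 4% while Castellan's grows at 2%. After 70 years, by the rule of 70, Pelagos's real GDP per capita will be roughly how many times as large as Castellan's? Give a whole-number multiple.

approximately 4 times

Rate gap = 4% − 2% = 2 points.
The ratio doubles every 70/2 ≈ 35.00 years.
70/35.00 ≈ 2.00 doublings → ratio ≈ 2^2.00 ≈ 4.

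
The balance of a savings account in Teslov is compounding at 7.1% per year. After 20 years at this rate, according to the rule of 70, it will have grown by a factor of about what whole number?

around 4 times

70/7.1 ≈ 9.86 years per doubling.
20 years fits 2 doublings: 2^2 = 4.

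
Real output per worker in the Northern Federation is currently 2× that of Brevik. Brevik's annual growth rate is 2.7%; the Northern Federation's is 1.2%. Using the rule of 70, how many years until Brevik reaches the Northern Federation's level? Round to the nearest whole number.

approximately 47 years

Brevik gains on the Northern Federation at 2.7% − 1.2% = 1.5 points a year.
At that relative rate the gap halves every 70/1.5 ≈ 46.67 years.
A 2× gap closes after 1 halving: 1 × 46.67 ≈ 47 years.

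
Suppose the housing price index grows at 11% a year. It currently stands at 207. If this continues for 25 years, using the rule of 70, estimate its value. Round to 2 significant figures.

3200

Doubling time ≈ 70/11 = 6.36 years.
25 years is 25/6.36 ≈ 3.93 doublings, a factor of 2^3.93 ≈ 15.24.
207 × 15.24 ≈ 3200.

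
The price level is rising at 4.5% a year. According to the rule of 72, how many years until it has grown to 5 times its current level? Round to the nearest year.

roughly 37 years

One doubling takes 72/4.5 = 16.00 years.
Reaching 5× takes log₂(5) ≈ 2.32 doublings.
2.32 × 16.00 ≈ 37 years.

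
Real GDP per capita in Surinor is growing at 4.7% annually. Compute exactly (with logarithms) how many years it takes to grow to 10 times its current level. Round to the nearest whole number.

t = ln(10) / ln(1 + 0.047) = 2.3026 / 0.045929 ≈ 50.13.
≈ 50 years.

50 years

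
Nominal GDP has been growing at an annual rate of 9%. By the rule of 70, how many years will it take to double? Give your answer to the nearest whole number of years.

about 8 years

Doubling time ≈ 70 / 9 = 7.78 years.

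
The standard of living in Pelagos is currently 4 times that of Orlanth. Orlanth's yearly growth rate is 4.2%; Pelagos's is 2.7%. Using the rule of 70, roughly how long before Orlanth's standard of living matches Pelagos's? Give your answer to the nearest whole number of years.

Orlanth gains on Pelagos at 4.2% − 2.7% = 1.5 points a year.
At that relative rate the gap halves every 70/1.5 ≈ 46.67 years.
A 4 times gap closes after 2 halvings: 2 × 46.67 ≈ 93 years.

roughly 93 years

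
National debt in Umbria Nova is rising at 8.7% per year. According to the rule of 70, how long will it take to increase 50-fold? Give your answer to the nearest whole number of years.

approximately 45 years

At 8.7% it doubles every 70/8.7 ≈ 8.05 years.
Reaching 50× takes log₂(50) ≈ 5.64 doublings.
5.64 × 8.05 ≈ 45 years.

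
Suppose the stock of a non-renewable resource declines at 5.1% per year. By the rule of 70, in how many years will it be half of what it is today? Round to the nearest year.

approximately 14 years

Falling at 5.1%, it halves about every 70/5.1 = 13.73 years.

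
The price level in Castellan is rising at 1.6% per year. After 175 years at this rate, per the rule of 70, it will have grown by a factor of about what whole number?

Doubling time ≈ 70/1.6 = 43.75 years.
175/43.75 ≈ 4 doublings, so about 2^4 = 16×.

roughly 16 times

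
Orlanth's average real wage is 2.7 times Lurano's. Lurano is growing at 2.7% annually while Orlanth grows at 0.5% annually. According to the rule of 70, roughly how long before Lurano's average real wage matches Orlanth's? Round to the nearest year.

approximately 46 years

The growth-rate gap is 2.7% − 0.5% = 2.2 percentage points.
So the ratio between them halves every 70/2.2 ≈ 31.82 years.
A 2.7 times gap takes log₂(2.7) ≈ 1.43 halvings to close: 1.43 × 31.82 ≈ 46 years.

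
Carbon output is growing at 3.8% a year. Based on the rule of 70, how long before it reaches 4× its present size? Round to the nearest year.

37 years

One doubling takes 70/3.8 = 18.42 years.
4× is 2 doublings, so 2 × 18.42 ≈ 37 years.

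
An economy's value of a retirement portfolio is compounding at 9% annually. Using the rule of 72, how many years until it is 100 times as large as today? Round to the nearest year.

about 53 years

One doubling takes 72/9 = 8.00 years.
Reaching 100× takes log₂(100) ≈ 6.64 doublings.
6.64 × 8.00 ≈ 53 years.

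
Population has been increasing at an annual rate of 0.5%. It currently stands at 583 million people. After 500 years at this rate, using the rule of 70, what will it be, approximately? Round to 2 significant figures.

It doubles every 70/0.5 ≈ 140.00 years, so 500 years is 3.57 doublings.
2^3.57 ≈ 11.88; 583 × 11.88 ≈ 6900 million people.

roughly 6900 million people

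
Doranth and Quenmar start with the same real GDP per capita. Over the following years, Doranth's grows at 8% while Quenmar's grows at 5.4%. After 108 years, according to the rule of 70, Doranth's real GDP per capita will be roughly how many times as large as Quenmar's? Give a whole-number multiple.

Rate gap = 8% − 5.4% = 2.6 points.
The ratio doubles every 70/2.6 ≈ 26.92 years.
108/26.92 ≈ 4.01 doublings → ratio ≈ 2^4.01 ≈ 16.

about 16 times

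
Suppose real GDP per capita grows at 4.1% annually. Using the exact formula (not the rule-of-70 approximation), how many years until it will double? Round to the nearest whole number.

17 years

t = ln(2) / ln(1 + 0.041) = 0.6931 / 0.040182 ≈ 17.25.
≈ 17 years.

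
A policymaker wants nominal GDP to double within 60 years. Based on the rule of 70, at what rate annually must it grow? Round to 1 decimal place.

70 / 60 ≈ 1.17, so about 1.2% annually.

roughly 1.2%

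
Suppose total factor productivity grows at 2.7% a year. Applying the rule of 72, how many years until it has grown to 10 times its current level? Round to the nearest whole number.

approximately 89 years

At 2.7% it doubles every 72/2.7 ≈ 26.67 years.
Reaching 10× takes log₂(10) ≈ 3.32 doublings.
3.32 × 26.67 ≈ 89 years.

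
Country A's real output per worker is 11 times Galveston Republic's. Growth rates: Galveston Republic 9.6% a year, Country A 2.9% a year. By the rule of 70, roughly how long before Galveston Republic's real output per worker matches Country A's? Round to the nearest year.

The growth-rate gap is 9.6% − 2.9% = 6.7 percentage points.
So the ratio between them halves every 70/6.7 ≈ 10.45 years.
An 11 times gap takes log₂(11) ≈ 3.46 halvings to close: 3.46 × 10.45 ≈ 36 years.

roughly 36 years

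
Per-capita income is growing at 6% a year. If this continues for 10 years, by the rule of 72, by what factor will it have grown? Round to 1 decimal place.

1.8 times

Doubling time ≈ 72/6 = 12.00 years.
10 years / 12.00 ≈ 0.83 doublings → factor 2^0.83 ≈ 1.8.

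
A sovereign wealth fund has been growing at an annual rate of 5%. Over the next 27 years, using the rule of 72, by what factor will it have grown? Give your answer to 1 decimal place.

about 3.7 times

Doubling time ≈ 72/5 = 14.40 years.
27 years / 14.40 ≈ 1.88 doublings → factor 2^1.88 ≈ 3.7.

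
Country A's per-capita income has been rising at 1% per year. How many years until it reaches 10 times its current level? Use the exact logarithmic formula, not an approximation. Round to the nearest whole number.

231 years

t = ln(10) / ln(1 + 0.01) = 2.3026 / 0.009950 ≈ 231.42.
≈ 231 years.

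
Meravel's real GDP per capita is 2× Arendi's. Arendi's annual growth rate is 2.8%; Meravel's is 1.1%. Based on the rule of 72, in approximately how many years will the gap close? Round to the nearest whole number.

about 42 years

What matters is the difference: 1.7 pp.
Rule of 72 on the gap: the ratio halves every 72/1.7 ≈ 42.35 years.
A 2× gap closes after 1 halving: 1 × 42.35 ≈ 42 years.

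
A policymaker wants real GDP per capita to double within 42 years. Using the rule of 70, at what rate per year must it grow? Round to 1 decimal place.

70 / 42 ≈ 1.67, so about 1.7% per year.

approximately 1.7%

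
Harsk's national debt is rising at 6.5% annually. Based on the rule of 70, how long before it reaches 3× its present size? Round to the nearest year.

Doubling time ≈ 70/6.5 = 10.77 years.
Reaching 3× takes log₂(3) ≈ 1.58 doublings.
1.58 × 10.77 ≈ 17 years.

roughly 17 years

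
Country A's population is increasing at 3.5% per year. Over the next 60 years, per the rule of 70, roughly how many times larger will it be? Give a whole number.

70/3.5 ≈ 20.00 years per doubling.
60 years fits 3 doublings: 2^3 = 8.

approximately 8 times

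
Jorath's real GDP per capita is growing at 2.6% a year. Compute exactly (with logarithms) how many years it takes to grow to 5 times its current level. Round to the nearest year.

63 years

t = ln(5) / ln(1 + 0.026) = 1.6094 / 0.025668 ≈ 62.70.
≈ 63 years.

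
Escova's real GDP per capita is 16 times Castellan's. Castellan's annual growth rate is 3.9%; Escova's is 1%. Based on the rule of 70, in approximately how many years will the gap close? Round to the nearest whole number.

Castellan gains on Escova at 3.9% − 1% = 2.9 points a year.
At that relative rate the gap halves every 70/2.9 ≈ 24.14 years.
A 16 times gap closes after 4 halvings: 4 × 24.14 ≈ 97 years.

around 97 years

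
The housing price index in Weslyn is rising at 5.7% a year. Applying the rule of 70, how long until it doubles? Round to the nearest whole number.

70/5.7 ≈ 12.28, so it doubles roughly every 12 years.

about 12 years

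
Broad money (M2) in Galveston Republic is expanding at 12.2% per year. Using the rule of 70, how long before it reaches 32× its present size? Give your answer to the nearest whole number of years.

roughly 29 years

One doubling takes 70/12.2 = 5.74 years.
Getting to 32× needs 5 doublings: 5 × 5.74 ≈ 29 years.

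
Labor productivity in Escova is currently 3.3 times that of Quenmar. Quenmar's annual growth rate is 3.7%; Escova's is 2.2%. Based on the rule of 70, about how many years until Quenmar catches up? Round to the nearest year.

approximately 80 years

What matters is the difference: 1.5 pp.
Rule of 70 on the gap: the ratio halves every 70/1.5 ≈ 46.67 years.
A 3.3 times gap takes log₂(3.3) ≈ 1.72 halvings to close: 1.72 × 46.67 ≈ 80 years.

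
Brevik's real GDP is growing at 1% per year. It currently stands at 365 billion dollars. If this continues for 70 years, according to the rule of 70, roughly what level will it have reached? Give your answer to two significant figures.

Doubling time ≈ 70/1 = 70.00 years.
70 years is 70/70.00 ≈ 1.00 doublings, a factor of 2^1.00 ≈ 2.00.
365 × 2.00 ≈ 730 billion dollars.

roughly 730 billion dollars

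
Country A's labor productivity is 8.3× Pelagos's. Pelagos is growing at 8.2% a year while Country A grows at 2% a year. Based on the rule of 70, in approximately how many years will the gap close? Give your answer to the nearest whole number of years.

≈ 34 years

What matters is the difference: 6.2 pp.
Rule of 70 on the gap: the ratio halves every 70/6.2 ≈ 11.29 years.
An 8.3× gap takes log₂(8.3) ≈ 3.05 halvings to close: 3.05 × 11.29 ≈ 34 years.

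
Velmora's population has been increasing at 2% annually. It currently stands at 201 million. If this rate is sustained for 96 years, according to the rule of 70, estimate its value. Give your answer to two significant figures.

It doubles every 70/2 ≈ 35.00 years, so 96 years is 2.74 doublings.
2^2.74 ≈ 6.68; 201 × 6.68 ≈ 1300 million.

roughly 1300 million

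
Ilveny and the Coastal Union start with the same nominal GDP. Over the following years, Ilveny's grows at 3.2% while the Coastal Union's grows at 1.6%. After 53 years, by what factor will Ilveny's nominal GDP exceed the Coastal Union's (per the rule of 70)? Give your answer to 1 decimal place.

2.3 times

Ilveny pulls ahead at 1.6 pp per year, so the ratio doubles every 70/1.6 ≈ 43.75 years.
In 53 years that's 1.21 doublings: 2^1.21 ≈ 2.3.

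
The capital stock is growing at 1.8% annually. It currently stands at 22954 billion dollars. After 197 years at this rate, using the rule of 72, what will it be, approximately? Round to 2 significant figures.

roughly 700000 billion dollars

Doubling time ≈ 72/1.8 = 40.00 years.
197 years is 197/40.00 ≈ 4.93 doublings, a factor of 2^4.93 ≈ 30.48.
22954 × 30.48 ≈ 700000 billion dollars.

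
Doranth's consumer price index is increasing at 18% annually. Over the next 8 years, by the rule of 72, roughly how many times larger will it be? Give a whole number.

roughly 4 times

72/18 ≈ 4.00 years per doubling.
8 years fits 2 doublings: 2^2 = 4.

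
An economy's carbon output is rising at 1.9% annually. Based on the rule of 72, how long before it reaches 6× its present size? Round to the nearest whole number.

about 98 years

At 1.9% it doubles every 72/1.9 ≈ 37.89 years.
6× is log₂ 6 ≈ 2.58 doublings, so ≈ 2.58 × 37.89 = 98 years.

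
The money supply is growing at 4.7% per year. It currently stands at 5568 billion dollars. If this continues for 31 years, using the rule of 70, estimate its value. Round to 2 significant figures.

Doubling time ≈ 70/4.7 = 14.89 years.
31 years is 31/14.89 ≈ 2.08 doublings, a factor of 2^2.08 ≈ 4.23.
5568 × 4.23 ≈ 24000 billion dollars.

24000 billion dollars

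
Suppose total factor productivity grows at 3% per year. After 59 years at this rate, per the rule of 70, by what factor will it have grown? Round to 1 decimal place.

approximately 5.8 times

Doubling time ≈ 70/3 = 23.33 years.
59 years / 23.33 ≈ 2.53 doublings → factor 2^2.53 ≈ 5.8.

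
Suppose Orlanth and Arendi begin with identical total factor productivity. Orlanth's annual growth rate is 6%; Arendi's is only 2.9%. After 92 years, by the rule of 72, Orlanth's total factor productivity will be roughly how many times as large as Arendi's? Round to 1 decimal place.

Rate gap = 6% − 2.9% = 3.1 points.
The ratio doubles every 72/3.1 ≈ 23.23 years.
92/23.23 ≈ 3.96 doublings → ratio ≈ 2^3.96 ≈ 15.6.

approximately 15.6 times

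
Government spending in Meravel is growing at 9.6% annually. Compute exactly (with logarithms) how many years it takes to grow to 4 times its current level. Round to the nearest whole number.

15 years

t = ln(4) / ln(1 + 0.096) = 1.3863 / 0.091667 ≈ 15.12.
≈ 15 years.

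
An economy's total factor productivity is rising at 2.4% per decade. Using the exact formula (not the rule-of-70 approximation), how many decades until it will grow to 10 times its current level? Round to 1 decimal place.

t = ln(10) / ln(1 + 0.024) = 2.3026 / 0.023717 ≈ 97.09.

97.1 decades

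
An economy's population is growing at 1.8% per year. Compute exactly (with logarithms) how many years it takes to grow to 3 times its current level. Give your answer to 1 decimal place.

61.6 years

t = ln(3) / ln(1 + 0.018) = 1.0986 / 0.017840 ≈ 61.58.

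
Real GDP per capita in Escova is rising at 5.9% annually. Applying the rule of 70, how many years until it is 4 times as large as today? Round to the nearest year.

24 years

Doubling time ≈ 70/5.9 = 11.86 years.
4 = 2^2, so 2 doublings → 24 years.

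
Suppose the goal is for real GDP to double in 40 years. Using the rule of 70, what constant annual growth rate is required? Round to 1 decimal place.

≈ 1.8% a year

70 / 40 ≈ 1.75, so about 1.8% a year.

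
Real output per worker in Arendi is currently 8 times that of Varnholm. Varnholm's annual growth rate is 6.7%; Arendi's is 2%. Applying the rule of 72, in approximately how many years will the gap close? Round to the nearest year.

about 46 years

The growth-rate gap is 6.7% − 2% = 4.7 percentage points.
So the ratio between them halves every 72/4.7 ≈ 15.32 years.
An 8 times gap closes after 3 halvings: 3 × 15.32 ≈ 46 years.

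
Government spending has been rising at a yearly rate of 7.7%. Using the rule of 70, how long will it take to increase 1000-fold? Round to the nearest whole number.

At 7.7% it doubles every 70/7.7 ≈ 9.09 years.
1000× is log₂ 1000 ≈ 9.97 doublings, so ≈ 9.97 × 9.09 = 91 years.

about 91 years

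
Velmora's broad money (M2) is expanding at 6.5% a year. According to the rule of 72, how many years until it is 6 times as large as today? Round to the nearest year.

29 years

One doubling takes 72/6.5 = 11.08 years.
6× is log₂ 6 ≈ 2.58 doublings, so ≈ 2.58 × 11.08 = 29 years.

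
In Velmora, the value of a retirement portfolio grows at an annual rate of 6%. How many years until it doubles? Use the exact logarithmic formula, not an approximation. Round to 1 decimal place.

t = ln(2) / ln(1 + 0.06) = 0.6931 / 0.058269 ≈ 11.89.

11.9 years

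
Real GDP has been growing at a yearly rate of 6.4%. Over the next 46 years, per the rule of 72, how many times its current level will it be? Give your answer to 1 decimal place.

Doubles every ≈ 11.25 years (72/6.4).
46 years is 4.09 doublings; 2^4.09 ≈ 17.0×.

about 17.0 times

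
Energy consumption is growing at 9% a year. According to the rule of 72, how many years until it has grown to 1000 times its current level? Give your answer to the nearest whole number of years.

≈ 80 years

At 9% it doubles every 72/9 ≈ 8.00 years.
1000× is log₂ 1000 ≈ 9.97 doublings, so ≈ 9.97 × 8.00 = 80 years.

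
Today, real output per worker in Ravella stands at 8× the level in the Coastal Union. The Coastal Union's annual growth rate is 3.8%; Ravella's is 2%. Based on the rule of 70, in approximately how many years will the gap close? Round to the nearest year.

the Coastal Union gains on Ravella at 3.8% − 2% = 1.8 points a year.
At that relative rate the gap halves every 70/1.8 ≈ 38.89 years.
An 8× gap closes after 3 halvings: 3 × 38.89 ≈ 117 years.

roughly 117 years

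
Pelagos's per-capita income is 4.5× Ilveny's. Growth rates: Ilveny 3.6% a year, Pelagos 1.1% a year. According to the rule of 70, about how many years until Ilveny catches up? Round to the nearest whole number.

What matters is the difference: 2.5 pp.
Rule of 70 on the gap: the ratio halves every 70/2.5 ≈ 28.00 years.
A 4.5× gap takes log₂(4.5) ≈ 2.17 halvings to close: 2.17 × 28.00 ≈ 61 years.

roughly 61 years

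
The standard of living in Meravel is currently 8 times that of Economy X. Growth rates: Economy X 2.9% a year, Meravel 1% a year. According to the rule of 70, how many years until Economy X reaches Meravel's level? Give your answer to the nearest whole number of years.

about 111 years

What matters is the difference: 1.9 pp.
Rule of 70 on the gap: the ratio halves every 70/1.9 ≈ 36.84 years.
An 8 times gap closes after 3 halvings: 3 × 36.84 ≈ 111 years.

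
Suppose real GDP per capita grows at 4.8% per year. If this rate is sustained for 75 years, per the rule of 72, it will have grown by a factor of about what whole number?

32 times

72/4.8 ≈ 15.00 years per doubling.
75 years fits 5 doublings: 2^5 = 32.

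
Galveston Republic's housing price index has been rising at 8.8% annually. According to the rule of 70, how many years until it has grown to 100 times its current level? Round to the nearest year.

One doubling takes 70/8.8 = 7.95 years.
Reaching 100× takes log₂(100) ≈ 6.64 doublings.
6.64 × 7.95 ≈ 53 years.

≈ 53 years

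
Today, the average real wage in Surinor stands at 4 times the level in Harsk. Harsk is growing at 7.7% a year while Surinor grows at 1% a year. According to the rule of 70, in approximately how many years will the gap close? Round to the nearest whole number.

What matters is the difference: 6.7 pp.
Rule of 70 on the gap: the ratio halves every 70/6.7 ≈ 10.45 years.
A 4 times gap closes after 2 halvings: 2 × 10.45 ≈ 21 years.

21 years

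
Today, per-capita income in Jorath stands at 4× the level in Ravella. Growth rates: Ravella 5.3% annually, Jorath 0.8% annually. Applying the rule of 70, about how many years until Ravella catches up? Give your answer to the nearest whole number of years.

The growth-rate gap is 5.3% − 0.8% = 4.5 percentage points.
So the ratio between them halves every 70/4.5 ≈ 15.56 years.
A 4× gap closes after 2 halvings: 2 × 15.56 ≈ 31 years.

about 31 years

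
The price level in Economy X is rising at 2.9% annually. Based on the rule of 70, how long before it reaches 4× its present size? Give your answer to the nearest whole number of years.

Doubling time ≈ 70/2.9 = 24.14 years.
4× is 2 doublings, so 2 × 24.14 ≈ 48 years.

roughly 48 years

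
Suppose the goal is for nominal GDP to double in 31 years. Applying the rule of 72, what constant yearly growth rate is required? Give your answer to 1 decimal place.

roughly 2.3%

72 / 31 ≈ 2.32, so about 2.3% per year.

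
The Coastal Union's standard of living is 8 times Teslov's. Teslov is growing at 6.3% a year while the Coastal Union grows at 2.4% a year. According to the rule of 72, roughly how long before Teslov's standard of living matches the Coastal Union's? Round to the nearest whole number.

The growth-rate gap is 6.3% − 2.4% = 3.9 percentage points.
So the ratio between them halves every 72/3.9 ≈ 18.46 years.
An 8 times gap closes after 3 halvings: 3 × 18.46 ≈ 55 years.

55 years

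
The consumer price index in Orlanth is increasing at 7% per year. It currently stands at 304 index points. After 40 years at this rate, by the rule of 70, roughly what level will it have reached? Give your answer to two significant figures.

Doubling time ≈ 70/7 = 10.00 years.
40 years is 40/10.00 ≈ 4.00 doublings, a factor of 2^4.00 ≈ 16.00.
304 × 16.00 ≈ 4900 index points.

around 4900 index points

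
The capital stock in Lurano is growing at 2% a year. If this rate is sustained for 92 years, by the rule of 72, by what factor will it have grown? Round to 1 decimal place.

Doubling time ≈ 72/2 = 36.00 years.
92 years / 36.00 ≈ 2.56 doublings → factor 2^2.56 ≈ 5.9.

around 5.9 times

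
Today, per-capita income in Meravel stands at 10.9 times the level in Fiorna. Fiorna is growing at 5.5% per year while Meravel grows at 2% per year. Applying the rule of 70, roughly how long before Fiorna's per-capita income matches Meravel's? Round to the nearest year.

around 69 years

What matters is the difference: 3.5 pp.
Rule of 70 on the gap: the ratio halves every 70/3.5 ≈ 20.00 years.
A 10.9 times gap takes log₂(10.9) ≈ 3.45 halvings to close: 3.45 × 20.00 ≈ 69 years.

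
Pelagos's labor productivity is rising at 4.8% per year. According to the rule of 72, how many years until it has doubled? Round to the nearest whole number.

approximately 15 years

Doubling time ≈ 72 / 4.8 = 15.00 years.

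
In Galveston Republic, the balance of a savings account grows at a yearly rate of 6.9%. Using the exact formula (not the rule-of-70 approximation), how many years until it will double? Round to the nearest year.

t = ln(2) / ln(1 + 0.069) = 0.6931 / 0.066724 ≈ 10.39.
≈ 10 years.

10 years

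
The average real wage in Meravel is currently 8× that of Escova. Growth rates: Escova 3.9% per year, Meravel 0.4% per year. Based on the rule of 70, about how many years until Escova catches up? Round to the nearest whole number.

≈ 60 years

Escova gains on Meravel at 3.9% − 0.4% = 3.5 points a year.
At that relative rate the gap halves every 70/3.5 ≈ 20.00 years.
An 8× gap closes after 3 halvings: 3 × 20.00 ≈ 60 years.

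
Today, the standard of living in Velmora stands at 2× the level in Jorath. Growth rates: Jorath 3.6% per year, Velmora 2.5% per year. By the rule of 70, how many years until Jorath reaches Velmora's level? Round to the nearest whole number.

64 years

What matters is the difference: 1.1 pp.
Rule of 70 on the gap: the ratio halves every 70/1.1 ≈ 63.64 years.
A 2× gap closes after 1 halving: 1 × 63.64 ≈ 64 years.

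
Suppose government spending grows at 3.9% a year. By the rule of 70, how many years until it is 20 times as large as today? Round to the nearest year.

Doubling time ≈ 70/3.9 = 17.95 years.
20× is log₂ 20 ≈ 4.32 doublings, so ≈ 4.32 × 17.95 = 78 years.

approximately 78 years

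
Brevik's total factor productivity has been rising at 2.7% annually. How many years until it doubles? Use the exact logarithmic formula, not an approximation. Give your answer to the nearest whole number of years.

t = ln(2) / ln(1 + 0.027) = 0.6931 / 0.026642 ≈ 26.02.
≈ 26 years.

26 years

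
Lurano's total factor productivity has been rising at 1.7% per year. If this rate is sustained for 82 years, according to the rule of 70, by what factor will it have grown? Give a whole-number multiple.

≈ 4 times

At 1.7% one doubling takes ≈ 41.18 years; 82 years is 2 of them, so ×4.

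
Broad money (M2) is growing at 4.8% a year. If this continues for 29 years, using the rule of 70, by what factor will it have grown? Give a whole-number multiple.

Doubling time ≈ 70/4.8 = 14.58 years.
29/14.58 ≈ 2 doublings, so about 2^2 = 4×.

approximately 4 times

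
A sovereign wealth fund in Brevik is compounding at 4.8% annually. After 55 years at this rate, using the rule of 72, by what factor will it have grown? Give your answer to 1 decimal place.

about 12.7 times

Doubling time ≈ 72/4.8 = 15.00 years.
55 years / 15.00 ≈ 3.67 doublings → factor 2^3.67 ≈ 12.7.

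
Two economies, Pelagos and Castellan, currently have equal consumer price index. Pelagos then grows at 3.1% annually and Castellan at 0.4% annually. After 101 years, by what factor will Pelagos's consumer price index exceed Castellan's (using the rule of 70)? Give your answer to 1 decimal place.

approximately 14.9 times

Pelagos pulls ahead at 2.7 pp per year, so the ratio doubles every 70/2.7 ≈ 25.93 years.
In 101 years that's 3.90 doublings: 2^3.90 ≈ 14.9.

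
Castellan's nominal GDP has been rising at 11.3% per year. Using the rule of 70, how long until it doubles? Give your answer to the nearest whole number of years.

about 6 years

At 11.3%, doubling takes about 70/11.3 = 6.19 years.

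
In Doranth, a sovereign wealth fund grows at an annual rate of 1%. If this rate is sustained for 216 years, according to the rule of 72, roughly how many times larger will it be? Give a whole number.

roughly 8 times

72/1 ≈ 72.00 years per doubling.
216 years fits 3 doublings: 2^3 = 8.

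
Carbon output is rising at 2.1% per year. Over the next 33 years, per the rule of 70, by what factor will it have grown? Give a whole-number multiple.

around 2 times

Doubling time ≈ 70/2.1 = 33.33 years.
33/33.33 ≈ 1 doubling, so about 2^1 = 2×.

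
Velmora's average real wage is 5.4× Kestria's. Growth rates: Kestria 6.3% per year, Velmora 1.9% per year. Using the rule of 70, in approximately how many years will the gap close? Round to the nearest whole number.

The growth-rate gap is 6.3% − 1.9% = 4.4 percentage points.
So the ratio between them halves every 70/4.4 ≈ 15.91 years.
A 5.4× gap takes log₂(5.4) ≈ 2.43 halvings to close: 2.43 × 15.91 ≈ 39 years.

39 years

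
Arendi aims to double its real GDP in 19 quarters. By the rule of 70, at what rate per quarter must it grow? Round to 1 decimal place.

roughly 3.7% per quarter

70 / 19 ≈ 3.68, so about 3.7% per quarter.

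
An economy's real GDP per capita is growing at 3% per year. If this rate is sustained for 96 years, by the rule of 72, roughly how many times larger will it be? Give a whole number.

At 3% one doubling takes ≈ 24.00 years; 96 years is 4 of them, so ×16.

about 16 times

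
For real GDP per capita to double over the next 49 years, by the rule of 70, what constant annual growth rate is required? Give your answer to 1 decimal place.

70 / 49 ≈ 1.43, so about 1.4% a year.

roughly 1.4%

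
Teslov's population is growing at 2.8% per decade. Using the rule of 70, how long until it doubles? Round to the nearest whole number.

70/2.8 ≈ 25.00, so it doubles roughly every 25 decades.

roughly 25 decades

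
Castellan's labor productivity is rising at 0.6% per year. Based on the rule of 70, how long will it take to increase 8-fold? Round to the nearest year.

Doubling time ≈ 70/0.6 = 116.67 years.
8 = 2^3, so 3 doublings → 350 years.

about 350 years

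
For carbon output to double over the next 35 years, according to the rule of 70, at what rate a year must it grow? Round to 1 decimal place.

70 / 35 ≈ 2.00, so about 2.0% a year.

roughly 2.0%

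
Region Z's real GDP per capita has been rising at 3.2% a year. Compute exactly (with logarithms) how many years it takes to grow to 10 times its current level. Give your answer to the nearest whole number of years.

73 years

t = ln(10) / ln(1 + 0.032) = 2.3026 / 0.031499 ≈ 73.10.
≈ 73 years.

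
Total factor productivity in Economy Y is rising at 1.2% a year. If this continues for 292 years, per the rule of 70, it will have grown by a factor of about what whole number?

roughly 32 times

Doubling time ≈ 70/1.2 = 58.33 years.
292/58.33 ≈ 5 doublings, so about 2^5 = 32×.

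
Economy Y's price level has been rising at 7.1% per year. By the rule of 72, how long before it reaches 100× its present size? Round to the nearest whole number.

Doubling time ≈ 72/7.1 = 10.14 years.
Reaching 100× takes log₂(100) ≈ 6.64 doublings.
6.64 × 10.14 ≈ 67 years.

approximately 67 years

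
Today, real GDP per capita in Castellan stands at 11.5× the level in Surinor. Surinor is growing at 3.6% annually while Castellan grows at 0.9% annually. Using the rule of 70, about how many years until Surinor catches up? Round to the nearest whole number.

Surinor gains on Castellan at 3.6% − 0.9% = 2.7 points a year.
At that relative rate the gap halves every 70/2.7 ≈ 25.93 years.
An 11.5× gap takes log₂(11.5) ≈ 3.52 halvings to close: 3.52 × 25.93 ≈ 91 years.

about 91 years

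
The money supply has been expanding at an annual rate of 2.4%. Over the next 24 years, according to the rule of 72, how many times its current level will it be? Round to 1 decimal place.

≈ 1.7 times

Doubles every ≈ 30.00 years (72/2.4).
24 years is 0.80 doublings; 2^0.80 ≈ 1.7×.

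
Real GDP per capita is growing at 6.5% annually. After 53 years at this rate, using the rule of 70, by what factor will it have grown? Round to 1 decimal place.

roughly 30.3 times

Doubling time ≈ 70/6.5 = 10.77 years.
53 years / 10.77 ≈ 4.92 doublings → factor 2^4.92 ≈ 30.3.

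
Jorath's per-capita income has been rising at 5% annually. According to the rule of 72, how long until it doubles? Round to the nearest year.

14 years

72/5 ≈ 14.40, so it doubles roughly every 14 years.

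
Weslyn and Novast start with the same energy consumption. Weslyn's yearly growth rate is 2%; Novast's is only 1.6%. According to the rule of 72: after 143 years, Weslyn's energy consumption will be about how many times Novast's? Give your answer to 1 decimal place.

≈ 1.7 times

Only the 0.4-point difference matters.
72/0.4 ≈ 180.00 years per doubling of the ratio; 143 years gives 0.79 doublings, so ≈ 1.7×.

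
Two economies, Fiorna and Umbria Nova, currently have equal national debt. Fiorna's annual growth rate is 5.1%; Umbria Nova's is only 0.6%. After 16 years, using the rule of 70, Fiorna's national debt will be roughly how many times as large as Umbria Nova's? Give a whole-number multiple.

2 times

Fiorna pulls ahead at 4.5 pp per year, so the ratio doubles every 70/4.5 ≈ 15.56 years.
In 16 years that's 1.03 doublings: 2^1.03 ≈ 2.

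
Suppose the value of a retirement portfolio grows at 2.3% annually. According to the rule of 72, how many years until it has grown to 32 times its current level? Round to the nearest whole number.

One doubling takes 72/2.3 = 31.30 years.
32 = 2^5, so 5 doublings → 157 years.

around 157 years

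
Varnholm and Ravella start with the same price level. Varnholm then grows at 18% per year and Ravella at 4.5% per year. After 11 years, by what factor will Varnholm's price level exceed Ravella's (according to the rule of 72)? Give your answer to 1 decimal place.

4.2 times

Only the 13.5-point difference matters.
72/13.5 ≈ 5.33 years per doubling of the ratio; 11 years gives 2.06 doublings, so ≈ 4.2×.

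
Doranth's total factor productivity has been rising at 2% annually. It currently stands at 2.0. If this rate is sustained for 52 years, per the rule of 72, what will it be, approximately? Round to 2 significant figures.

It doubles every 72/2 ≈ 36.00 years, so 52 years is 1.44 doublings.
2^1.44 ≈ 2.71; 2.0 × 2.71 ≈ 5.4.

5.4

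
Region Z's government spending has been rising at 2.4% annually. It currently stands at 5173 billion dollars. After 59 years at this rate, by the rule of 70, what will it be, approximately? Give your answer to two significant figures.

around 21000 billion dollars

It doubles every 70/2.4 ≈ 29.17 years, so 59 years is 2.02 doublings.
2^2.02 ≈ 4.06; 5173 × 4.06 ≈ 21000 billion dollars.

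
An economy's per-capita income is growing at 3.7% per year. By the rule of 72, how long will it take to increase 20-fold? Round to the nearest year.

One doubling takes 72/3.7 = 19.46 years.
20× is log₂ 20 ≈ 4.32 doublings, so ≈ 4.32 × 19.46 = 84 years.

≈ 84 years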